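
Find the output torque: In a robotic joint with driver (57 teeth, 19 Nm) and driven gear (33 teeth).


Given: N1 = 57, N2 = 33, T1 = 19 Nm
Using T2/T1 = N2/N1
T2 = T1 * N2 / N1
T2 = 19 * 33 / 57
T2 = 627 / 57
T2 = 11 Nm

11 Nm


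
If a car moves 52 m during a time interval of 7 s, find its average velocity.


Given: distance d = 52 m, time t = 7 s
Using v = d / t
v = 52 / 7
v = 52/7 m/s

52/7 m/s


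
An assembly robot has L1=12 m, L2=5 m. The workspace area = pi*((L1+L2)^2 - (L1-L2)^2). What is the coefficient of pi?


Given: L1 = 12, L2 = 5
(L1+L2)^2 = (17)^2 = 289
(L1-L2)^2 = (7)^2 = 49
Difference = 289 - 49 = 240
This equals 4*L1*L2 = 4*12*5 = 240
Workspace area = 240*pi

240


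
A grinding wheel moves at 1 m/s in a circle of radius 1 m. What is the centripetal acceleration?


Given: v = 1 m/s, r = 1 m
Using a_c = v^2 / r
a_c = 1^2 / 1
a_c = 1 / 1
a_c = 1 m/s^2

1 m/s^2


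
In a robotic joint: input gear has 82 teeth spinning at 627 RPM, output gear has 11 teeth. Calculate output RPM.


Given: N1 = 82 teeth, w1 = 627 RPM, N2 = 11 teeth
Using N1*w1 = N2*w2
w2 = N1*w1 / N2
w2 = 82*627 / 11
w2 = 51414 / 11
w2 = 4674 RPM

4674 RPM


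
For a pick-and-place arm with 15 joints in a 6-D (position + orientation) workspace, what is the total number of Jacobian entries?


Given: task space dimension = 6, joints = 15
Jacobian is a 6 x 15 matrix
Total entries = rows * columns
Total = 6 * 15
Total = 90

90


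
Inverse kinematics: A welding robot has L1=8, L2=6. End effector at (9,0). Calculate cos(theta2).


Given: L1 = 8, L2 = 6, target (x, y) = (9, 0)
Using cos(theta2) = (x^2 + y^2 - L1^2 - L2^2) / (2*L1*L2)
x^2 + y^2 = 9^2 + 0 = 81
L1^2 + L2^2 = 64 + 36 = 100
Numerator = 81 - 100 = -19
Denominator = 2*8*6 = 96
cos(theta2) = -19/96 = -19/96

-19/96


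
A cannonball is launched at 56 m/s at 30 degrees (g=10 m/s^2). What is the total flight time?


Given: v0 = 56 m/s, theta = 30 deg, g = 10 m/s^2
sin(30) = 1/2
Using T = 2*v0*sin(theta) / g
T = 2*56*1/2 / 10
T = 56 / 10
T = 28/5 s

28/5 s


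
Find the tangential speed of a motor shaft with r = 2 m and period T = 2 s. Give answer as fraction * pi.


Given: radius r = 2 m, period T = 2 s
Using v = 2*pi*r / T
v = 2*pi*2 / 2
v = 4*pi / 2
v = 2*pi m/s

2*pi m/s


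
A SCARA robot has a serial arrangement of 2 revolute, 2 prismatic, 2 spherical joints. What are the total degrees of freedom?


Given: serial robot with 2 revolute, 2 prismatic, 2 spherical joints
DOF contribution per joint type: revolute=1, prismatic=1, spherical=3, fixed=0
DOF = 2*1 + 2*1 + 2*3
DOF = 10

10


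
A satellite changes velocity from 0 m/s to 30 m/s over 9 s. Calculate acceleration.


Given: initial velocity v0 = 0 m/s, final velocity v = 30 m/s, time t = 9 s
Using a = (v - v0) / t
a = (30 - 0) / 9
a = 30 / 9
a = 10/3 m/s^2

10/3 m/s^2


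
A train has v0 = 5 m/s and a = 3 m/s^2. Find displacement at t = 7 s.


Given: v0 = 5 m/s, a = 3 m/s^2, t = 7 s
Using s = v0*t + (1/2)*a*t^2
s = 5*7 + (1/2)*3*7^2
s = 35 + (1/2)*147
s = 35 + 147/2
s = 217/2

217/2 m


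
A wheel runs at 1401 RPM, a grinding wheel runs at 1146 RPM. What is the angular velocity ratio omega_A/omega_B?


Given: RPM_A = 1401, RPM_B = 1146
omega = 2*pi*RPM/60, so omega_A/omega_B = RPM_A / RPM_B
omega_A/omega_B = 1401 / 1146
omega_A/omega_B = 467/382

467/382


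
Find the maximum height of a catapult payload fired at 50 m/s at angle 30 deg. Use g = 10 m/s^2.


Given: v0 = 50 m/s, theta = 30 deg, g = 10 m/s^2
sin^2(30) = 1/4
Using H = v0^2 * sin^2(theta) / (2*g)
H = 50^2 * 1/4 / (2*10)
H = 2500 * 1/4 / 20
H = 625 / 20
H = 125/4 m

125/4 m


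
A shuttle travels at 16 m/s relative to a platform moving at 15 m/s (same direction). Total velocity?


Given: object velocity = 16 m/s, platform velocity = 15 m/s (same direction)
Using classical velocity addition: v_total = v_object + v_platform
v_total = 16 + 15
v_total = 31 m/s

31 m/s


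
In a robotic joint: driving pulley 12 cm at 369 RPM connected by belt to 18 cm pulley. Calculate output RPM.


Given: D1 = 12 cm, w1 = 369 RPM, D2 = 18 cm
Using D1*w1 = D2*w2
w2 = D1*w1 / D2
w2 = 12*369 / 18
w2 = 4428 / 18
w2 = 246 RPM

246 RPM


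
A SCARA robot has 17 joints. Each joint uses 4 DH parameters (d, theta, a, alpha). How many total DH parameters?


Given: 17 joints, 4 DH parameters per joint (d, theta, a, alpha)
Total DH parameters = number_of_joints * 4
Total = 17 * 4
Total = 68

68


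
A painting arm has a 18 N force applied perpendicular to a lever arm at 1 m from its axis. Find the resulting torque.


Given: F = 18 N, r = 1 m, angle = 90 deg (perpendicular)
Using tau = F * r * sin(90)
sin(90) = 1
tau = 18 * 1 * 1
tau = 18 Nm

18 Nm


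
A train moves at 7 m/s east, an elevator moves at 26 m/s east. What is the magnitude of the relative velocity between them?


Given: v_A = 7 m/s east, v_B = 26 m/s east
Both move in the same direction; relative speed = |v_A - v_B|
|7 - 26| = |-19|
= 19 m/s

19 m/s


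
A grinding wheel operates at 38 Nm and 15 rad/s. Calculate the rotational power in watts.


Given: tau = 38 Nm, omega = 15 rad/s
Using P = tau * omega
P = 38 * 15
P = 570 W

570 W


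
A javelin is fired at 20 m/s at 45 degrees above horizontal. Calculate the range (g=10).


Given: v0 = 20 m/s, theta = 45 deg, g = 10 m/s^2
sin(2*45) = sin(90) = 1
Using R = v0^2 * sin(2*theta) / g
R = 20^2 * 1 / 10
R = 400 / 10
R = 40 m

40 m


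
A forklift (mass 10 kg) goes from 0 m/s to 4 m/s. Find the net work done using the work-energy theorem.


Given: m = 10 kg, v0 = 0 m/s, v = 4 m/s
Using W = (1/2)*m*(v^2 - v0^2)
v^2 = 4^2 = 16
v0^2 = 0^2 = 0
v^2 - v0^2 = 16 - 0 = 16
W = (1/2)*10*16 = 80 J

80 J


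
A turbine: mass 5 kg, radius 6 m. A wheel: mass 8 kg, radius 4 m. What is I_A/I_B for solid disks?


Given: M1=5 kg, R1=6 m, M2=8 kg, R2=4 m
For a disk: I = (1/2)*M*R^2, so I_A/I_B = (M1*R1^2)/(M2*R2^2)
M1*R1^2 = 5*36 = 180
M2*R2^2 = 8*16 = 128
I_A/I_B = 180/128 = 45/32

45/32


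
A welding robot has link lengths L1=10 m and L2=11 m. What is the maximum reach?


Given: L1 = 10 m, L2 = 11 m
For a 2-link planar arm, max reach = L1 + L2 (fully extended)
Max reach = 10 + 11
Max reach = 21 m

21 m


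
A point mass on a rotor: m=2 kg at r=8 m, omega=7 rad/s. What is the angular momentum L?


Given: m = 2 kg, r = 8 m, omega = 7 rad/s
For a point mass: I = m*r^2
I = 2*8^2 = 2*64 = 128
L = I*omega = 128*7
L = 896 kg*m^2/s

896 kg*m^2/s


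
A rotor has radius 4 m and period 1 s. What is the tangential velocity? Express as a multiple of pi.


Given: radius r = 4 m, period T = 1 s
Using v = 2*pi*r / T
v = 2*pi*4 / 1
v = 8*pi / 1
v = 8*pi m/s

8*pi m/s


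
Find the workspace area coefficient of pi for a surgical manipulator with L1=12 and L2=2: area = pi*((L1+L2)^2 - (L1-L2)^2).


Given: L1 = 12, L2 = 2
(L1+L2)^2 = (14)^2 = 196
(L1-L2)^2 = (10)^2 = 100
Difference = 196 - 100 = 96
This equals 4*L1*L2 = 4*12*2 = 96
Workspace area = 96*pi

96


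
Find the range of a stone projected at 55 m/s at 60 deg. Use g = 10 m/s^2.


Given: v0 = 55 m/s, theta = 60 deg, g = 10 m/s^2
sin(2*60) = sin(120) = sqrt(3)/2
Using R = v0^2 * sin(2*theta) / g
R = 55^2 * (sqrt(3)/2) / 10
R = 3025 * sqrt(3) / 20
R = 605/4*sqrt(3) m

605/4*sqrt(3) m


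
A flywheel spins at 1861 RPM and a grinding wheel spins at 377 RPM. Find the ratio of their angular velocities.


Given: RPM_A = 1861, RPM_B = 377
omega = 2*pi*RPM/60, so omega_A/omega_B = RPM_A / RPM_B
omega_A/omega_B = 1861 / 377
omega_A/omega_B = 1861/377

1861/377


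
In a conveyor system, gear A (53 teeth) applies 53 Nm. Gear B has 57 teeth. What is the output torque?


Given: N1 = 53, N2 = 57, T1 = 53 Nm
Using T2/T1 = N2/N1
T2 = T1 * N2 / N1
T2 = 53 * 57 / 53
T2 = 3021 / 53
T2 = 57 Nm

57 Nm


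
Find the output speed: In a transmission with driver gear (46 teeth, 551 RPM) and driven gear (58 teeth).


Given: N1 = 46 teeth, w1 = 551 RPM, N2 = 58 teeth
Using N1*w1 = N2*w2
w2 = N1*w1 / N2
w2 = 46*551 / 58
w2 = 25346 / 58
w2 = 437 RPM

437 RPM


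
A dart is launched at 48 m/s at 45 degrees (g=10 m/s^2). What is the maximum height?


Given: v0 = 48 m/s, theta = 45 deg, g = 10 m/s^2
sin^2(45) = 1/2
Using H = v0^2 * sin^2(theta) / (2*g)
H = 48^2 * 1/2 / (2*10)
H = 2304 * 1/2 / 20
H = 1152 / 20
H = 288/5 m

288/5 m


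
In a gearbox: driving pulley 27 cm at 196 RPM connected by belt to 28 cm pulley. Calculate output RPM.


Given: D1 = 27 cm, w1 = 196 RPM, D2 = 28 cm
Using D1*w1 = D2*w2
w2 = D1*w1 / D2
w2 = 27*196 / 28
w2 = 5292 / 28
w2 = 189 RPM

189 RPM


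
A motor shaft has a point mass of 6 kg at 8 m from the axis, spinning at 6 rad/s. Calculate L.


Given: m = 6 kg, r = 8 m, omega = 6 rad/s
For a point mass: I = m*r^2
I = 6*8^2 = 6*64 = 384
L = I*omega = 384*6
L = 2304 kg*m^2/s

2304 kg*m^2/s


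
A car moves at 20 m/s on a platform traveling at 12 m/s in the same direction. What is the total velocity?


Given: object velocity = 20 m/s, platform velocity = 12 m/s (same direction)
Using classical velocity addition: v_total = v_object + v_platform
v_total = 20 + 12
v_total = 32 m/s

32 m/s


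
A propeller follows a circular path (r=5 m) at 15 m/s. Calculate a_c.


Given: v = 15 m/s, r = 5 m
Using a_c = v^2 / r
a_c = 15^2 / 5
a_c = 225 / 5
a_c = 45 m/s^2

45 m/s^2


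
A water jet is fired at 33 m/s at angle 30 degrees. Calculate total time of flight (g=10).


Given: v0 = 33 m/s, theta = 30 deg, g = 10 m/s^2
sin(30) = 1/2
Using T = 2*v0*sin(theta) / g
T = 2*33*1/2 / 10
T = 33 / 10
T = 33/10 s

33/10 s


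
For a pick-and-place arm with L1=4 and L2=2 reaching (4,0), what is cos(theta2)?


Given: L1 = 4, L2 = 2, target (x, y) = (4, 0)
Using cos(theta2) = (x^2 + y^2 - L1^2 - L2^2) / (2*L1*L2)
x^2 + y^2 = 4^2 + 0 = 16
L1^2 + L2^2 = 16 + 4 = 20
Numerator = 16 - 20 = -4
Denominator = 2*4*2 = 16
cos(theta2) = -4/16 = -1/4

-1/4


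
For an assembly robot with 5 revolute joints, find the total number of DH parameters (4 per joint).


Given: 5 joints, 4 DH parameters per joint (d, theta, a, alpha)
Total DH parameters = number_of_joints * 4
Total = 5 * 4
Total = 20

20


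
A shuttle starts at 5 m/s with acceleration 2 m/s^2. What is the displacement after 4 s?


Given: v0 = 5 m/s, a = 2 m/s^2, t = 4 s
Using s = v0*t + (1/2)*a*t^2
s = 5*4 + (1/2)*2*4^2
s = 20 + (1/2)*32
s = 20 + 16
s = 36

36 m


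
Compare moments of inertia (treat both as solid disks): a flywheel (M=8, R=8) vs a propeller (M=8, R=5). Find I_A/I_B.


Given: M1=8 kg, R1=8 m, M2=8 kg, R2=5 m
For a disk: I = (1/2)*M*R^2, so I_A/I_B = (M1*R1^2)/(M2*R2^2)
M1*R1^2 = 8*64 = 512
M2*R2^2 = 8*25 = 200
I_A/I_B = 512/200 = 64/25

64/25


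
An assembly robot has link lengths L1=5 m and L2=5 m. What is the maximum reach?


Given: L1 = 5 m, L2 = 5 m
For a 2-link planar arm, max reach = L1 + L2 (fully extended)
Max reach = 5 + 5
Max reach = 10 m

10 m


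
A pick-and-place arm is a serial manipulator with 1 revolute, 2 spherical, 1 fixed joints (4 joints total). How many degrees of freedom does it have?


Given: serial robot with 1 revolute, 2 spherical, 1 fixed joints
DOF contribution per joint type: revolute=1, prismatic=1, spherical=3, fixed=0
DOF = 1*1 + 2*3 + 1*0
DOF = 7

7


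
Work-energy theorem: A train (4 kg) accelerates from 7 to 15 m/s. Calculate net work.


Given: m = 4 kg, v0 = 7 m/s, v = 15 m/s
Using W = (1/2)*m*(v^2 - v0^2)
v^2 = 15^2 = 225
v0^2 = 7^2 = 49
v^2 - v0^2 = 225 - 49 = 176
W = (1/2)*4*176 = 352 J

352 J


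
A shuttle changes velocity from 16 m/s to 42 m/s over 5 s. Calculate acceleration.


Given: initial velocity v0 = 16 m/s, final velocity v = 42 m/s, time t = 5 s
Using a = (v - v0) / t
a = (42 - 16) / 5
a = 26 / 5
a = 26/5 m/s^2

26/5 m/s^2


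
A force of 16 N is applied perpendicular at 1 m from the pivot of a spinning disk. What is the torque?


Given: F = 16 N, r = 1 m, angle = 90 deg (perpendicular)
Using tau = F * r * sin(90)
sin(90) = 1
tau = 16 * 1 * 1
tau = 16 Nm

16 Nm


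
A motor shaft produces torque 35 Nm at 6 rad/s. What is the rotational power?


Given: tau = 35 Nm, omega = 6 rad/s
Using P = tau * omega
P = 35 * 6
P = 210 W

210 W


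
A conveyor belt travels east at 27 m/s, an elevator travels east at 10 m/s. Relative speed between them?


Given: v_A = 27 m/s east, v_B = 10 m/s east
Both move in the same direction; relative speed = |v_A - v_B|
|27 - 10| = |17|
= 17 m/s

17 m/s


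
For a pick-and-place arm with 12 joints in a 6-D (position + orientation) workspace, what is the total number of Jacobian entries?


Given: task space dimension = 6, joints = 12
Jacobian is a 6 x 12 matrix
Total entries = rows * columns
Total = 6 * 12
Total = 72

72


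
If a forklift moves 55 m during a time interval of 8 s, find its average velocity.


Given: distance d = 55 m, time t = 8 s
Using v = d / t
v = 55 / 8
v = 55/8 m/s

55/8 m/s


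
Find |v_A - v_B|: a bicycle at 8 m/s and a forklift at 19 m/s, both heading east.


Given: v_A = 8 m/s east, v_B = 19 m/s east
Both move in the same direction; relative speed = |v_A - v_B|
|8 - 19| = |-11|
= 11 m/s

11 m/s


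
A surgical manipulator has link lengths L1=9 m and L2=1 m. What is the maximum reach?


Given: L1 = 9 m, L2 = 1 m
For a 2-link planar arm, max reach = L1 + L2 (fully extended)
Max reach = 9 + 1
Max reach = 10 m

10 m


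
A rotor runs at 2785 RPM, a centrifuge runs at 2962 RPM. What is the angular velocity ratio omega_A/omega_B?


Given: RPM_A = 2785, RPM_B = 2962
omega = 2*pi*RPM/60, so omega_A/omega_B = RPM_A / RPM_B
omega_A/omega_B = 2785 / 2962
omega_A/omega_B = 2785/2962

2785/2962


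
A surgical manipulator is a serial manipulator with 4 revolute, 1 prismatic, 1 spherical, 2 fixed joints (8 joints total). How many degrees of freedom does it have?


Given: serial robot with 4 revolute, 1 prismatic, 1 spherical, 2 fixed joints
DOF contribution per joint type: revolute=1, prismatic=1, spherical=3, fixed=0
DOF = 4*1 + 1*1 + 1*3 + 2*0
DOF = 8

8


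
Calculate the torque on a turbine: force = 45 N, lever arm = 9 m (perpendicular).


Given: F = 45 N, r = 9 m, angle = 90 deg (perpendicular)
Using tau = F * r * sin(90)
sin(90) = 1
tau = 45 * 9 * 1
tau = 405 Nm

405 Nm


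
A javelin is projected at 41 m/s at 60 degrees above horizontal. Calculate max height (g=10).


Given: v0 = 41 m/s, theta = 60 deg, g = 10 m/s^2
sin^2(60) = 3/4
Using H = v0^2 * sin^2(theta) / (2*g)
H = 41^2 * 3/4 / (2*10)
H = 1681 * 3/4 / 20
H = 5043/4 / 20
H = 5043/80 m

5043/80 m


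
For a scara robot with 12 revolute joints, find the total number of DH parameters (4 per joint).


Given: 12 joints, 4 DH parameters per joint (d, theta, a, alpha)
Total DH parameters = number_of_joints * 4
Total = 12 * 4
Total = 48

48


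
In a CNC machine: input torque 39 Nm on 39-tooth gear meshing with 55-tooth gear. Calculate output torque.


Given: N1 = 39, N2 = 55, T1 = 39 Nm
Using T2/T1 = N2/N1
T2 = T1 * N2 / N1
T2 = 39 * 55 / 39
T2 = 2145 / 39
T2 = 55 Nm

55 Nm


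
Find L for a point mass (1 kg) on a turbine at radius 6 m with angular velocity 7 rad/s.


Given: m = 1 kg, r = 6 m, omega = 7 rad/s
For a point mass: I = m*r^2
I = 1*6^2 = 1*36 = 36
L = I*omega = 36*7
L = 252 kg*m^2/s

252 kg*m^2/s


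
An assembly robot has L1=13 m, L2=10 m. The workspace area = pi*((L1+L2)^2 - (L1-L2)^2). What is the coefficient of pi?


Given: L1 = 13, L2 = 10
(L1+L2)^2 = (23)^2 = 529
(L1-L2)^2 = (3)^2 = 9
Difference = 529 - 9 = 520
This equals 4*L1*L2 = 4*13*10 = 520
Workspace area = 520*pi

520


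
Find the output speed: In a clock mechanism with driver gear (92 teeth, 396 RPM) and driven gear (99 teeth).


Given: N1 = 92 teeth, w1 = 396 RPM, N2 = 99 teeth
Using N1*w1 = N2*w2
w2 = N1*w1 / N2
w2 = 92*396 / 99
w2 = 36432 / 99
w2 = 368 RPM

368 RPM


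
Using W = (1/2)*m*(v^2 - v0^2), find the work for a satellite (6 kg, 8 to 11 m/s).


Given: m = 6 kg, v0 = 8 m/s, v = 11 m/s
Using W = (1/2)*m*(v^2 - v0^2)
v^2 = 11^2 = 121
v0^2 = 8^2 = 64
v^2 - v0^2 = 121 - 64 = 57
W = (1/2)*6*57 = 171 J

171 J


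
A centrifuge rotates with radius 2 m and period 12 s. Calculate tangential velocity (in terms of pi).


Given: radius r = 2 m, period T = 12 s
Using v = 2*pi*r / T
v = 2*pi*2 / 12
v = 4*pi / 12
v = 1/3*pi m/s

1/3*pi m/s


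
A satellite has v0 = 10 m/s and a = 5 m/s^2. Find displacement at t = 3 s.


Given: v0 = 10 m/s, a = 5 m/s^2, t = 3 s
Using s = v0*t + (1/2)*a*t^2
s = 10*3 + (1/2)*5*3^2
s = 30 + (1/2)*45
s = 30 + 45/2
s = 105/2

105/2 m


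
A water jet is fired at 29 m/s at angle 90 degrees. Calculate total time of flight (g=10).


Given: v0 = 29 m/s, theta = 90 deg, g = 10 m/s^2
sin(90) = 1
Using T = 2*v0*sin(theta) / g
T = 2*29*1 / 10
T = 58 / 10
T = 29/5 s

29/5 s


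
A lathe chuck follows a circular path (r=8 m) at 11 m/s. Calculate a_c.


Given: v = 11 m/s, r = 8 m
Using a_c = v^2 / r
a_c = 11^2 / 8
a_c = 121 / 8
a_c = 121/8 m/s^2

121/8 m/s^2


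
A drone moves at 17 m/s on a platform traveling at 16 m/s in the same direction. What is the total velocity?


Given: object velocity = 17 m/s, platform velocity = 16 m/s (same direction)
Using classical velocity addition: v_total = v_object + v_platform
v_total = 17 + 16
v_total = 33 m/s

33 m/s


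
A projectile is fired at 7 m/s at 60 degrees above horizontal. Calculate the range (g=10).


Given: v0 = 7 m/s, theta = 60 deg, g = 10 m/s^2
sin(2*60) = sin(120) = sqrt(3)/2
Using R = v0^2 * sin(2*theta) / g
R = 7^2 * (sqrt(3)/2) / 10
R = 49 * sqrt(3) / 20
R = 49/20*sqrt(3) m

49/20*sqrt(3) m


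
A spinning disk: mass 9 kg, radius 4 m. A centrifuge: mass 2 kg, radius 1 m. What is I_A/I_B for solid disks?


Given: M1=9 kg, R1=4 m, M2=2 kg, R2=1 m
For a disk: I = (1/2)*M*R^2, so I_A/I_B = (M1*R1^2)/(M2*R2^2)
M1*R1^2 = 9*16 = 144
M2*R2^2 = 2*1 = 2
I_A/I_B = 144/2 = 72

72


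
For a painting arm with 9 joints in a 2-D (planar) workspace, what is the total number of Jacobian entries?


Given: task space dimension = 2, joints = 9
Jacobian is a 2 x 9 matrix
Total entries = rows * columns
Total = 2 * 9
Total = 18

18


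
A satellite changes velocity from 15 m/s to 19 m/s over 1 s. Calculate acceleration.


Given: initial velocity v0 = 15 m/s, final velocity v = 19 m/s, time t = 1 s
Using a = (v - v0) / t
a = (19 - 15) / 1
a = 4 / 1
a = 4 m/s^2

4 m/s^2


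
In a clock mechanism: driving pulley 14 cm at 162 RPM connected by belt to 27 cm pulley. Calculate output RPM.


Given: D1 = 14 cm, w1 = 162 RPM, D2 = 27 cm
Using D1*w1 = D2*w2
w2 = D1*w1 / D2
w2 = 14*162 / 27
w2 = 2268 / 27
w2 = 84 RPM

84 RPM


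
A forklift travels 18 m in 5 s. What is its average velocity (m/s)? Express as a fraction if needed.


Given: distance d = 18 m, time t = 5 s
Using v = d / t
v = 18 / 5
v = 18/5 m/s

18/5 m/s


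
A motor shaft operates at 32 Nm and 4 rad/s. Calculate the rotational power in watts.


Given: tau = 32 Nm, omega = 4 rad/s
Using P = tau * omega
P = 32 * 4
P = 128 W

128 W


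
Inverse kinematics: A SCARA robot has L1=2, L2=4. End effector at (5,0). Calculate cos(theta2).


Given: L1 = 2, L2 = 4, target (x, y) = (5, 0)
Using cos(theta2) = (x^2 + y^2 - L1^2 - L2^2) / (2*L1*L2)
x^2 + y^2 = 5^2 + 0 = 25
L1^2 + L2^2 = 4 + 16 = 20
Numerator = 25 - 20 = 5
Denominator = 2*2*4 = 16
cos(theta2) = 5/16 = 5/16

5/16


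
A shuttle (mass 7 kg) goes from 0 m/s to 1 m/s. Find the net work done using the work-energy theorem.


Given: m = 7 kg, v0 = 0 m/s, v = 1 m/s
Using W = (1/2)*m*(v^2 - v0^2)
v^2 = 1^2 = 1
v0^2 = 0^2 = 0
v^2 - v0^2 = 1 - 0 = 1
W = (1/2)*7*1 = 7/2 J

7/2 J


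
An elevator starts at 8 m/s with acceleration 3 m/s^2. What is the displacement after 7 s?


Given: v0 = 8 m/s, a = 3 m/s^2, t = 7 s
Using s = v0*t + (1/2)*a*t^2
s = 8*7 + (1/2)*3*7^2
s = 56 + (1/2)*147
s = 56 + 147/2
s = 259/2

259/2 m


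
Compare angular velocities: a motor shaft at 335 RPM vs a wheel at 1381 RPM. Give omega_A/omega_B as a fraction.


Given: RPM_A = 335, RPM_B = 1381
omega = 2*pi*RPM/60, so omega_A/omega_B = RPM_A / RPM_B
omega_A/omega_B = 335 / 1381
omega_A/omega_B = 335/1381

335/1381


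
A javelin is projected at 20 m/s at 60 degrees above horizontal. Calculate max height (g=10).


Given: v0 = 20 m/s, theta = 60 deg, g = 10 m/s^2
sin^2(60) = 3/4
Using H = v0^2 * sin^2(theta) / (2*g)
H = 20^2 * 3/4 / (2*10)
H = 400 * 3/4 / 20
H = 300 / 20
H = 15 m

15 m


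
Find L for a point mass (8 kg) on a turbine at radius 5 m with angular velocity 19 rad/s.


Given: m = 8 kg, r = 5 m, omega = 19 rad/s
For a point mass: I = m*r^2
I = 8*5^2 = 8*25 = 200
L = I*omega = 200*19
L = 3800 kg*m^2/s

3800 kg*m^2/s


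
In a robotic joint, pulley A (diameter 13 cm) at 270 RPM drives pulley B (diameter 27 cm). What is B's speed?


Given: D1 = 13 cm, w1 = 270 RPM, D2 = 27 cm
Using D1*w1 = D2*w2
w2 = D1*w1 / D2
w2 = 13*270 / 27
w2 = 3510 / 27
w2 = 130 RPM

130 RPM


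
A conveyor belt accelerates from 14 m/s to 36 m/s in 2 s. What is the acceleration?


Given: initial velocity v0 = 14 m/s, final velocity v = 36 m/s, time t = 2 s
Using a = (v - v0) / t
a = (36 - 14) / 2
a = 22 / 2
a = 11 m/s^2

11 m/s^2


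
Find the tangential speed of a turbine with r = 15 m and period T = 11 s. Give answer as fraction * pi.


Given: radius r = 15 m, period T = 11 s
Using v = 2*pi*r / T
v = 2*pi*15 / 11
v = 30*pi / 11
v = 30/11*pi m/s

30/11*pi m/s


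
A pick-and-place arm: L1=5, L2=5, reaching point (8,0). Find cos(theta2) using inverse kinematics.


Given: L1 = 5, L2 = 5, target (x, y) = (8, 0)
Using cos(theta2) = (x^2 + y^2 - L1^2 - L2^2) / (2*L1*L2)
x^2 + y^2 = 8^2 + 0 = 64
L1^2 + L2^2 = 25 + 25 = 50
Numerator = 64 - 50 = 14
Denominator = 2*5*5 = 50
cos(theta2) = 14/50 = 7/25

7/25


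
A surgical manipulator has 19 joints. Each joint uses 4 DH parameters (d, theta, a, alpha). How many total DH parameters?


Given: 19 joints, 4 DH parameters per joint (d, theta, a, alpha)
Total DH parameters = number_of_joints * 4
Total = 19 * 4
Total = 76

76


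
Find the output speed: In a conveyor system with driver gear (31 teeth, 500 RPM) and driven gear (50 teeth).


Given: N1 = 31 teeth, w1 = 500 RPM, N2 = 50 teeth
Using N1*w1 = N2*w2
w2 = N1*w1 / N2
w2 = 31*500 / 50
w2 = 15500 / 50
w2 = 310 RPM

310 RPM


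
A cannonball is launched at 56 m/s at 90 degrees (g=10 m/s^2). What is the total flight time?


Given: v0 = 56 m/s, theta = 90 deg, g = 10 m/s^2
sin(90) = 1
Using T = 2*v0*sin(theta) / g
T = 2*56*1 / 10
T = 112 / 10
T = 56/5 s

56/5 s


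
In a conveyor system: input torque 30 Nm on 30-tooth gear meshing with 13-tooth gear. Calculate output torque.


Given: N1 = 30, N2 = 13, T1 = 30 Nm
Using T2/T1 = N2/N1
T2 = T1 * N2 / N1
T2 = 30 * 13 / 30
T2 = 390 / 30
T2 = 13 Nm

13 Nm


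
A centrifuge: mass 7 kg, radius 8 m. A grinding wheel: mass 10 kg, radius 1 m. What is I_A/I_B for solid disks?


Given: M1=7 kg, R1=8 m, M2=10 kg, R2=1 m
For a disk: I = (1/2)*M*R^2, so I_A/I_B = (M1*R1^2)/(M2*R2^2)
M1*R1^2 = 7*64 = 448
M2*R2^2 = 10*1 = 10
I_A/I_B = 448/10 = 224/5

224/5


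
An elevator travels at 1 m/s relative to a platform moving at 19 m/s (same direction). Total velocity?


Given: object velocity = 1 m/s, platform velocity = 19 m/s (same direction)
Using classical velocity addition: v_total = v_object + v_platform
v_total = 1 + 19
v_total = 20 m/s

20 m/s


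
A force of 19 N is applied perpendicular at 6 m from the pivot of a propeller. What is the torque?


Given: F = 19 N, r = 6 m, angle = 90 deg (perpendicular)
Using tau = F * r * sin(90)
sin(90) = 1
tau = 19 * 6 * 1
tau = 114 Nm

114 Nm


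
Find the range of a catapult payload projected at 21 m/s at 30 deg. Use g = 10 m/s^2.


Given: v0 = 21 m/s, theta = 30 deg, g = 10 m/s^2
sin(2*30) = sin(60) = sqrt(3)/2
Using R = v0^2 * sin(2*theta) / g
R = 21^2 * (sqrt(3)/2) / 10
R = 441 * sqrt(3) / 20
R = 441/20*sqrt(3) m

441/20*sqrt(3) m


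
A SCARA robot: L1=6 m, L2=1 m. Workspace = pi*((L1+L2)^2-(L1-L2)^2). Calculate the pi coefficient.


Given: L1 = 6, L2 = 1
(L1+L2)^2 = (7)^2 = 49
(L1-L2)^2 = (5)^2 = 25
Difference = 49 - 25 = 24
This equals 4*L1*L2 = 4*6*1 = 24
Workspace area = 24*pi

24


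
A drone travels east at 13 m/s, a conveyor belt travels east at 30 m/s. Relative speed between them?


Given: v_A = 13 m/s east, v_B = 30 m/s east
Both move in the same direction; relative speed = |v_A - v_B|
|13 - 30| = |-17|
= 17 m/s

17 m/s


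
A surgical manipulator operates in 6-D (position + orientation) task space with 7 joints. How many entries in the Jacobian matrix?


Given: task space dimension = 6, joints = 7
Jacobian is a 6 x 7 matrix
Total entries = rows * columns
Total = 6 * 7
Total = 42

42


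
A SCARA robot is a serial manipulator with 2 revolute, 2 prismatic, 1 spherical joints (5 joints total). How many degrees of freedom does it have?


Given: serial robot with 2 revolute, 2 prismatic, 1 spherical joints
DOF contribution per joint type: revolute=1, prismatic=1, spherical=3, fixed=0
DOF = 2*1 + 2*1 + 1*3
DOF = 7

7


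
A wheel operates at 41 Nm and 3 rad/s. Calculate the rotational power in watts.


Given: tau = 41 Nm, omega = 3 rad/s
Using P = tau * omega
P = 41 * 3
P = 123 W

123 W


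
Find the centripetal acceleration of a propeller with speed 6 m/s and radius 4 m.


Given: v = 6 m/s, r = 4 m
Using a_c = v^2 / r
a_c = 6^2 / 4
a_c = 36 / 4
a_c = 9 m/s^2

9 m/s^2


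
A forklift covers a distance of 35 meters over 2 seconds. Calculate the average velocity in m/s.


Given: distance d = 35 m, time t = 2 s
Using v = d / t
v = 35 / 2
v = 35/2 m/s

35/2 m/s


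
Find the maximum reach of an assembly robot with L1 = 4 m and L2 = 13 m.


Given: L1 = 4 m, L2 = 13 m
For a 2-link planar arm, max reach = L1 + L2 (fully extended)
Max reach = 4 + 13
Max reach = 17 m

17 m


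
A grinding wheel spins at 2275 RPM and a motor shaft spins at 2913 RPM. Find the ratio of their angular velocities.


Given: RPM_A = 2275, RPM_B = 2913
omega = 2*pi*RPM/60, so omega_A/omega_B = RPM_A / RPM_B
omega_A/omega_B = 2275 / 2913
omega_A/omega_B = 2275/2913

2275/2913


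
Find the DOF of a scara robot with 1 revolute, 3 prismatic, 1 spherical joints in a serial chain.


Given: serial robot with 1 revolute, 3 prismatic, 1 spherical joints
DOF contribution per joint type: revolute=1, prismatic=1, spherical=3, fixed=0
DOF = 1*1 + 3*1 + 1*3
DOF = 7

7


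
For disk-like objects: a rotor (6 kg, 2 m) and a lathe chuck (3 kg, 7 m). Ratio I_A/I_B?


Given: M1=6 kg, R1=2 m, M2=3 kg, R2=7 m
For a disk: I = (1/2)*M*R^2, so I_A/I_B = (M1*R1^2)/(M2*R2^2)
M1*R1^2 = 6*4 = 24
M2*R2^2 = 3*49 = 147
I_A/I_B = 24/147 = 8/49

8/49


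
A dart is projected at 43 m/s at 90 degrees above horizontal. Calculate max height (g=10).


Given: v0 = 43 m/s, theta = 90 deg, g = 10 m/s^2
sin^2(90) = 1
Using H = v0^2 * sin^2(theta) / (2*g)
H = 43^2 * 1 / (2*10)
H = 1849 * 1 / 20
H = 1849 / 20
H = 1849/20 m

1849/20 m


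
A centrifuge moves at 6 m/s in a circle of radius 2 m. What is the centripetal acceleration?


Given: v = 6 m/s, r = 2 m
Using a_c = v^2 / r
a_c = 6^2 / 2
a_c = 36 / 2
a_c = 18 m/s^2

18 m/s^2


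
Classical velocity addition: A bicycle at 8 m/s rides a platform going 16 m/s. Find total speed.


Given: object velocity = 8 m/s, platform velocity = 16 m/s (same direction)
Using classical velocity addition: v_total = v_object + v_platform
v_total = 8 + 16
v_total = 24 m/s

24 m/s


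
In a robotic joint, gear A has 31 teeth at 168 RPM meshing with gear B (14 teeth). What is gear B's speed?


Given: N1 = 31 teeth, w1 = 168 RPM, N2 = 14 teeth
Using N1*w1 = N2*w2
w2 = N1*w1 / N2
w2 = 31*168 / 14
w2 = 5208 / 14
w2 = 372 RPM

372 RPM


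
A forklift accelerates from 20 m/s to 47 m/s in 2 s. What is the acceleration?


Given: initial velocity v0 = 20 m/s, final velocity v = 47 m/s, time t = 2 s
Using a = (v - v0) / t
a = (47 - 20) / 2
a = 27 / 2
a = 27/2 m/s^2

27/2 m/s^2


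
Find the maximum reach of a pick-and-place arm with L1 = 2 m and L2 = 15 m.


Given: L1 = 2 m, L2 = 15 m
For a 2-link planar arm, max reach = L1 + L2 (fully extended)
Max reach = 2 + 15
Max reach = 17 m

17 m


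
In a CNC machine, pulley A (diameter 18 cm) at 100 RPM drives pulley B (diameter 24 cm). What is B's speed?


Given: D1 = 18 cm, w1 = 100 RPM, D2 = 24 cm
Using D1*w1 = D2*w2
w2 = D1*w1 / D2
w2 = 18*100 / 24
w2 = 1800 / 24
w2 = 75 RPM

75 RPM


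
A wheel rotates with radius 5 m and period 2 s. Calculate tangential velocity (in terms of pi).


Given: radius r = 5 m, period T = 2 s
Using v = 2*pi*r / T
v = 2*pi*5 / 2
v = 10*pi / 2
v = 5*pi m/s

5*pi m/s


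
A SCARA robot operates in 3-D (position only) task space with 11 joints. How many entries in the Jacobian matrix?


Given: task space dimension = 3, joints = 11
Jacobian is a 3 x 11 matrix
Total entries = rows * columns
Total = 3 * 11
Total = 33

33


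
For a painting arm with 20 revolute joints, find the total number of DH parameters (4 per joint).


Given: 20 joints, 4 DH parameters per joint (d, theta, a, alpha)
Total DH parameters = number_of_joints * 4
Total = 20 * 4
Total = 80

80


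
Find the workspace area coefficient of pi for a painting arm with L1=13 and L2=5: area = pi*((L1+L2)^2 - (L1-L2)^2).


Given: L1 = 13, L2 = 5
(L1+L2)^2 = (18)^2 = 324
(L1-L2)^2 = (8)^2 = 64
Difference = 324 - 64 = 260
This equals 4*L1*L2 = 4*13*5 = 260
Workspace area = 260*pi

260


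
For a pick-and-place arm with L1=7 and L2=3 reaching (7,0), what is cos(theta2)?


Given: L1 = 7, L2 = 3, target (x, y) = (7, 0)
Using cos(theta2) = (x^2 + y^2 - L1^2 - L2^2) / (2*L1*L2)
x^2 + y^2 = 7^2 + 0 = 49
L1^2 + L2^2 = 49 + 9 = 58
Numerator = 49 - 58 = -9
Denominator = 2*7*3 = 42
cos(theta2) = -9/42 = -3/14

-3/14


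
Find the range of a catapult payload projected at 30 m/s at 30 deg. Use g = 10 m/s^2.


Given: v0 = 30 m/s, theta = 30 deg, g = 10 m/s^2
sin(2*30) = sin(60) = sqrt(3)/2
Using R = v0^2 * sin(2*theta) / g
R = 30^2 * (sqrt(3)/2) / 10
R = 900 * sqrt(3) / 20
R = 45*sqrt(3) m

45*sqrt(3) m


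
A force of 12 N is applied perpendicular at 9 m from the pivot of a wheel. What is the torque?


Given: F = 12 N, r = 9 m, angle = 90 deg (perpendicular)
Using tau = F * r * sin(90)
sin(90) = 1
tau = 12 * 9 * 1
tau = 108 Nm

108 Nm


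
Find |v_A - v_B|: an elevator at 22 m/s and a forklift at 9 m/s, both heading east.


Given: v_A = 22 m/s east, v_B = 9 m/s east
Both move in the same direction; relative speed = |v_A - v_B|
|22 - 9| = |13|
= 13 m/s

13 m/s


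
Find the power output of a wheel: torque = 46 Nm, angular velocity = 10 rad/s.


Given: tau = 46 Nm, omega = 10 rad/s
Using P = tau * omega
P = 46 * 10
P = 460 W

460 W


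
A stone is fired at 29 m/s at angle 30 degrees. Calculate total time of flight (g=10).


Given: v0 = 29 m/s, theta = 30 deg, g = 10 m/s^2
sin(30) = 1/2
Using T = 2*v0*sin(theta) / g
T = 2*29*1/2 / 10
T = 29 / 10
T = 29/10 s

29/10 s


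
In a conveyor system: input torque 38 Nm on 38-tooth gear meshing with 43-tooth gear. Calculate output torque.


Given: N1 = 38, N2 = 43, T1 = 38 Nm
Using T2/T1 = N2/N1
T2 = T1 * N2 / N1
T2 = 38 * 43 / 38
T2 = 1634 / 38
T2 = 43 Nm

43 Nm


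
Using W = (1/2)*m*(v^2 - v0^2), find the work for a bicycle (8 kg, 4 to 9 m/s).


Given: m = 8 kg, v0 = 4 m/s, v = 9 m/s
Using W = (1/2)*m*(v^2 - v0^2)
v^2 = 9^2 = 81
v0^2 = 4^2 = 16
v^2 - v0^2 = 81 - 16 = 65
W = (1/2)*8*65 = 260 J

260 J


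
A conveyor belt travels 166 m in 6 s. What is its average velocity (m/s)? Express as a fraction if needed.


Given: distance d = 166 m, time t = 6 s
Using v = d / t
v = 166 / 6
v = 83/3 m/s

83/3 m/s


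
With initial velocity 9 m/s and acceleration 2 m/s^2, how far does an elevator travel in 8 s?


Given: v0 = 9 m/s, a = 2 m/s^2, t = 8 s
Using s = v0*t + (1/2)*a*t^2
s = 9*8 + (1/2)*2*8^2
s = 72 + (1/2)*128
s = 72 + 64
s = 136

136 m


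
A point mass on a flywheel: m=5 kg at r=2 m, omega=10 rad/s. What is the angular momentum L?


Given: m = 5 kg, r = 2 m, omega = 10 rad/s
For a point mass: I = m*r^2
I = 5*2^2 = 5*4 = 20
L = I*omega = 20*10
L = 200 kg*m^2/s

200 kg*m^2/s


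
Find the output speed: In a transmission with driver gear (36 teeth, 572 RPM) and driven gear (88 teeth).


Given: N1 = 36 teeth, w1 = 572 RPM, N2 = 88 teeth
Using N1*w1 = N2*w2
w2 = N1*w1 / N2
w2 = 36*572 / 88
w2 = 20592 / 88
w2 = 234 RPM

234 RPM


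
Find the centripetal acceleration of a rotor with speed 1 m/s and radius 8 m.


Given: v = 1 m/s, r = 8 m
Using a_c = v^2 / r
a_c = 1^2 / 8
a_c = 1 / 8
a_c = 1/8 m/s^2

1/8 m/s^2


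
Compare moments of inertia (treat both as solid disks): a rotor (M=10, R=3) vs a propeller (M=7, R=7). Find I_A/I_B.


Given: M1=10 kg, R1=3 m, M2=7 kg, R2=7 m
For a disk: I = (1/2)*M*R^2, so I_A/I_B = (M1*R1^2)/(M2*R2^2)
M1*R1^2 = 10*9 = 90
M2*R2^2 = 7*49 = 343
I_A/I_B = 90/343 = 90/343

90/343


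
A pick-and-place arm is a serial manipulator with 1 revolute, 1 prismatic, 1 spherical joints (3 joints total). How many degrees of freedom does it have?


Given: serial robot with 1 revolute, 1 prismatic, 1 spherical joints
DOF contribution per joint type: revolute=1, prismatic=1, spherical=3, fixed=0
DOF = 1*1 + 1*1 + 1*3
DOF = 5

5


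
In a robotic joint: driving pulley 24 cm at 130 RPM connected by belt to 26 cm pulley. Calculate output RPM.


Given: D1 = 24 cm, w1 = 130 RPM, D2 = 26 cm
Using D1*w1 = D2*w2
w2 = D1*w1 / D2
w2 = 24*130 / 26
w2 = 3120 / 26
w2 = 120 RPM

120 RPM


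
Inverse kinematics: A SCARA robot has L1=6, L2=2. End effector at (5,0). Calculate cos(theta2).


Given: L1 = 6, L2 = 2, target (x, y) = (5, 0)
Using cos(theta2) = (x^2 + y^2 - L1^2 - L2^2) / (2*L1*L2)
x^2 + y^2 = 5^2 + 0 = 25
L1^2 + L2^2 = 36 + 4 = 40
Numerator = 25 - 40 = -15
Denominator = 2*6*2 = 24
cos(theta2) = -15/24 = -5/8

-5/8


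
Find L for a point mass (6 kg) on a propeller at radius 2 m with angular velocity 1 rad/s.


Given: m = 6 kg, r = 2 m, omega = 1 rad/s
For a point mass: I = m*r^2
I = 6*2^2 = 6*4 = 24
L = I*omega = 24*1
L = 24 kg*m^2/s

24 kg*m^2/s


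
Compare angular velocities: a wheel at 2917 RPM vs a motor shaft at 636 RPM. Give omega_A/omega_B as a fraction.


Given: RPM_A = 2917, RPM_B = 636
omega = 2*pi*RPM/60, so omega_A/omega_B = RPM_A / RPM_B
omega_A/omega_B = 2917 / 636
omega_A/omega_B = 2917/636

2917/636


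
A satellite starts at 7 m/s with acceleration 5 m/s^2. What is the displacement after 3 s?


Given: v0 = 7 m/s, a = 5 m/s^2, t = 3 s
Using s = v0*t + (1/2)*a*t^2
s = 7*3 + (1/2)*5*3^2
s = 21 + (1/2)*45
s = 21 + 45/2
s = 87/2

87/2 m


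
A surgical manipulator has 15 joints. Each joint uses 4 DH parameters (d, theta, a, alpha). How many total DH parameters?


Given: 15 joints, 4 DH parameters per joint (d, theta, a, alpha)
Total DH parameters = number_of_joints * 4
Total = 15 * 4
Total = 60

60


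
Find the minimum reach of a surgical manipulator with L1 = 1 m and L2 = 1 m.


Given: L1 = 1 m, L2 = 1 m
For a 2-link planar arm, min reach = |L1 - L2| (second link folded back)
Min reach = |1 - 1|
Min reach = 0 m

0 m


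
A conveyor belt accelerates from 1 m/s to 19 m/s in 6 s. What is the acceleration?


Given: initial velocity v0 = 1 m/s, final velocity v = 19 m/s, time t = 6 s
Using a = (v - v0) / t
a = (19 - 1) / 6
a = 18 / 6
a = 3 m/s^2

3 m/s^2


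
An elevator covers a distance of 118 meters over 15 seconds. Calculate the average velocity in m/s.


Given: distance d = 118 m, time t = 15 s
Using v = d / t
v = 118 / 15
v = 118/15 m/s

118/15 m/s


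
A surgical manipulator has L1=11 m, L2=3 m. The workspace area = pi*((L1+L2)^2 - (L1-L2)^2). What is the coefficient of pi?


Given: L1 = 11, L2 = 3
(L1+L2)^2 = (14)^2 = 196
(L1-L2)^2 = (8)^2 = 64
Difference = 196 - 64 = 132
This equals 4*L1*L2 = 4*11*3 = 132
Workspace area = 132*pi

132


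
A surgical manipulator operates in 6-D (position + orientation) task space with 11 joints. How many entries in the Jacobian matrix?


Given: task space dimension = 6, joints = 11
Jacobian is a 6 x 11 matrix
Total entries = rows * columns
Total = 6 * 11
Total = 66

66


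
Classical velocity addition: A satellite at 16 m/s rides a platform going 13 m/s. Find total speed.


Given: object velocity = 16 m/s, platform velocity = 13 m/s (same direction)
Using classical velocity addition: v_total = v_object + v_platform
v_total = 16 + 13
v_total = 29 m/s

29 m/s


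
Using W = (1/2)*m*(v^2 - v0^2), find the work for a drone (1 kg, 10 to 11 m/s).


Given: m = 1 kg, v0 = 10 m/s, v = 11 m/s
Using W = (1/2)*m*(v^2 - v0^2)
v^2 = 11^2 = 121
v0^2 = 10^2 = 100
v^2 - v0^2 = 121 - 100 = 21
W = (1/2)*1*21 = 21/2 J

21/2 J


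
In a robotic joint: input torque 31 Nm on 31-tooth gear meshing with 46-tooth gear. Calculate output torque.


Given: N1 = 31, N2 = 46, T1 = 31 Nm
Using T2/T1 = N2/N1
T2 = T1 * N2 / N1
T2 = 31 * 46 / 31
T2 = 1426 / 31
T2 = 46 Nm

46 Nm


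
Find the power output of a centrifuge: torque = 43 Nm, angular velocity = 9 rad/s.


Given: tau = 43 Nm, omega = 9 rad/s
Using P = tau * omega
P = 43 * 9
P = 387 W

387 W


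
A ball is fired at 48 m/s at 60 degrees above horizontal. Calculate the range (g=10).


Given: v0 = 48 m/s, theta = 60 deg, g = 10 m/s^2
sin(2*60) = sin(120) = sqrt(3)/2
Using R = v0^2 * sin(2*theta) / g
R = 48^2 * (sqrt(3)/2) / 10
R = 2304 * sqrt(3) / 20
R = 576/5*sqrt(3) m

576/5*sqrt(3) m


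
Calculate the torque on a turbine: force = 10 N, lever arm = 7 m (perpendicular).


Given: F = 10 N, r = 7 m, angle = 90 deg (perpendicular)
Using tau = F * r * sin(90)
sin(90) = 1
tau = 10 * 7 * 1
tau = 70 Nm

70 Nm


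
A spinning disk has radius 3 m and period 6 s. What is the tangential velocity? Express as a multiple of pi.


Given: radius r = 3 m, period T = 6 s
Using v = 2*pi*r / T
v = 2*pi*3 / 6
v = 6*pi / 6
v = 1*pi m/s

1*pi m/s


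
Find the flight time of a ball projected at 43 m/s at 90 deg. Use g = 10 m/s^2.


Given: v0 = 43 m/s, theta = 90 deg, g = 10 m/s^2
sin(90) = 1
Using T = 2*v0*sin(theta) / g
T = 2*43*1 / 10
T = 86 / 10
T = 43/5 s

43/5 s


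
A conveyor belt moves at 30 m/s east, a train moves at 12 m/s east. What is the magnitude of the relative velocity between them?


Given: v_A = 30 m/s east, v_B = 12 m/s east
Both move in the same direction; relative speed = |v_A - v_B|
|30 - 12| = |18|
= 18 m/s

18 m/s


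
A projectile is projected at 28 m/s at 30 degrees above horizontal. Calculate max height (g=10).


Given: v0 = 28 m/s, theta = 30 deg, g = 10 m/s^2
sin^2(30) = 1/4
Using H = v0^2 * sin^2(theta) / (2*g)
H = 28^2 * 1/4 / (2*10)
H = 784 * 1/4 / 20
H = 196 / 20
H = 49/5 m

49/5 m


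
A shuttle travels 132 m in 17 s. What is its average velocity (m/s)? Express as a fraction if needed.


Given: distance d = 132 m, time t = 17 s
Using v = d / t
v = 132 / 17
v = 132/17 m/s

132/17 m/s


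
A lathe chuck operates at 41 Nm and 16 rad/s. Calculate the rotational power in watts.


Given: tau = 41 Nm, omega = 16 rad/s
Using P = tau * omega
P = 41 * 16
P = 656 W

656 W


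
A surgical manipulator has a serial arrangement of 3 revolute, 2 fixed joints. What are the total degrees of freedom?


Given: serial robot with 3 revolute, 2 fixed joints
DOF contribution per joint type: revolute=1, prismatic=1, spherical=3, fixed=0
DOF = 3*1 + 2*0
DOF = 3

3


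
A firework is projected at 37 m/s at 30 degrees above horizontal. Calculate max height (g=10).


Given: v0 = 37 m/s, theta = 30 deg, g = 10 m/s^2
sin^2(30) = 1/4
Using H = v0^2 * sin^2(theta) / (2*g)
H = 37^2 * 1/4 / (2*10)
H = 1369 * 1/4 / 20
H = 1369/4 / 20
H = 1369/80 m

1369/80 m
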